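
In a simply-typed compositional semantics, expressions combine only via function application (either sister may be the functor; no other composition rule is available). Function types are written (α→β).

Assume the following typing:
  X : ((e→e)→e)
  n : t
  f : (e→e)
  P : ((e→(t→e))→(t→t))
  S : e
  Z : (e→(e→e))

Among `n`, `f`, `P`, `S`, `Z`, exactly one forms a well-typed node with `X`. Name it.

n : t — neither side's domain matches the other.
f — combines: X : ((e→e)→e) takes f : (e→e) as argument, giving e.
P : ((e→(t→e))→(t→t)) — neither side's domain matches the other.
S : e — neither side's domain matches the other.
Z : (e→(e→e)) — neither side's domain matches the other.

f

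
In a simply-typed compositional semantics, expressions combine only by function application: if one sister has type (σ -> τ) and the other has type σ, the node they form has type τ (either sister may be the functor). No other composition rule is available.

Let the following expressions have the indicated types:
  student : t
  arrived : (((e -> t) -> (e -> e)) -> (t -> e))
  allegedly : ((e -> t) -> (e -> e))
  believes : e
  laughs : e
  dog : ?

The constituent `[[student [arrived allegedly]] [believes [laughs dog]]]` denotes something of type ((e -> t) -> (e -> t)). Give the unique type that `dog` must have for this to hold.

For [[student [arrived allegedly]] [believes [laughs dog]]] to have type ((e -> t) -> (e -> t)) with [student [arrived allegedly]] of type e, [believes [laughs dog]] must be the function: [believes [laughs dog]] : (e -> ((e -> t) -> (e -> t))).
For [believes [laughs dog]] to have type (e -> ((e -> t) -> (e -> t))) with believes of type e, [laughs dog] must be the function: [laughs dog] : (e -> (e -> ((e -> t) -> (e -> t)))).
For [laughs dog] to have type (e -> (e -> ((e -> t) -> (e -> t)))) with laughs of type e, dog must be the function: dog : (e -> (e -> (e -> ((e -> t) -> (e -> t))))).

(e -> (e -> (e -> ((e -> t) -> (e -> t)))))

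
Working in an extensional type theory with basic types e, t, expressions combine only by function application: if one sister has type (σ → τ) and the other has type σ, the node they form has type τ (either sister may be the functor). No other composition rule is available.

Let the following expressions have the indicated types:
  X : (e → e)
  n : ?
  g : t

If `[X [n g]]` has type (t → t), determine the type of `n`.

[X [n g]] must have type (t → t). The sister X has type (e → e); that is not a function onto (t → t), so [n g] must be the functor, of type ((e → e) → (t → t)).
[n g] must have type ((e → e) → (t → t)). The sister g has type t; that is not a function onto ((e → e) → (t → t)), so n must be the functor, of type (t → ((e → e) → (t → t))).

(t → ((e → e) → (t → t)))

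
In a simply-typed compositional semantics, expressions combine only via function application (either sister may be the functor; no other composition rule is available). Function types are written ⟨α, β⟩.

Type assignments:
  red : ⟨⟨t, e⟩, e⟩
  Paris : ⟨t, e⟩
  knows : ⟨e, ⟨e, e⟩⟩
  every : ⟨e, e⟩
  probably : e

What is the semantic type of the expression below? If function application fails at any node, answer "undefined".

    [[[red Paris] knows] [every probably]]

e

[red Paris]: red is ⟨⟨t, e⟩, e⟩, Paris is ⟨t, e⟩; result e.
[[red Paris] knows]: knows is ⟨e, ⟨e, e⟩⟩, [red Paris] is e; result ⟨e, e⟩.
[every probably]: every is ⟨e, e⟩, probably is e; result e.
[[[red Paris] knows] [every probably]]: [[red Paris] knows] is ⟨e, e⟩, [every probably] is e; result e.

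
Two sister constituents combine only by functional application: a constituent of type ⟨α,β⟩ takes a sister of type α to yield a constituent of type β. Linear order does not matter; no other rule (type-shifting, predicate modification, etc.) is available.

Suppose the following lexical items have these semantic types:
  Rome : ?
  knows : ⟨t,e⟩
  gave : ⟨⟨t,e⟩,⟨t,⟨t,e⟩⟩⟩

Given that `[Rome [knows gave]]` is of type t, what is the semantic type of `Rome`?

[Rome [knows gave]] must have type t. The sister [knows gave] has type ⟨t,⟨t,e⟩⟩; that is not a function onto t, so Rome must be the functor, of type ⟨⟨t,⟨t,e⟩⟩,t⟩.

⟨⟨t,⟨t,e⟩⟩,t⟩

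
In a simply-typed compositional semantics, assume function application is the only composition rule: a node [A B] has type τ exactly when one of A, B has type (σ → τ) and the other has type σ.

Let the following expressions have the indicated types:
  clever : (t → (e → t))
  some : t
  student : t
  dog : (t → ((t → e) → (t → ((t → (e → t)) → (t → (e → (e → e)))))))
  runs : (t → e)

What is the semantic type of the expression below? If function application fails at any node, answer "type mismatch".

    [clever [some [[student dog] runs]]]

(t → (e → (e → e)))

At [student dog], dog : (t → ((t → e) → (t → ((t → (e → t)) → (t → (e → (e → e))))))) takes student : t, giving ((t → e) → (t → ((t → (e → t)) → (t → (e → (e → e)))))).
At [[student dog] runs], [student dog] : ((t → e) → (t → ((t → (e → t)) → (t → (e → (e → e)))))) takes runs : (t → e), giving (t → ((t → (e → t)) → (t → (e → (e → e))))).
At [some [[student dog] runs]], [[student dog] runs] : (t → ((t → (e → t)) → (t → (e → (e → e))))) takes some : t, giving ((t → (e → t)) → (t → (e → (e → e)))).
At [clever [some [[student dog] runs]]], [some [[student dog] runs]] : ((t → (e → t)) → (t → (e → (e → e)))) takes clever : (t → (e → t)), giving (t → (e → (e → e))).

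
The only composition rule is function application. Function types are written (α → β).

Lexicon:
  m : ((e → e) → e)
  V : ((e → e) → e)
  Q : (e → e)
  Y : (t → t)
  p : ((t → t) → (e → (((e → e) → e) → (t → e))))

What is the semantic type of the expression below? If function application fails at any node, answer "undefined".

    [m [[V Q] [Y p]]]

(t → e)

[V Q]: V is ((e → e) → e), Q is (e → e); result e.
[Y p]: p is ((t → t) → (e → (((e → e) → e) → (t → e)))), Y is (t → t); result (e → (((e → e) → e) → (t → e))).
[[V Q] [Y p]]: [Y p] is (e → (((e → e) → e) → (t → e))), [V Q] is e; result (((e → e) → e) → (t → e)).
[m [[V Q] [Y p]]]: [[V Q] [Y p]] is (((e → e) → e) → (t → e)), m is ((e → e) → e); result (t → e).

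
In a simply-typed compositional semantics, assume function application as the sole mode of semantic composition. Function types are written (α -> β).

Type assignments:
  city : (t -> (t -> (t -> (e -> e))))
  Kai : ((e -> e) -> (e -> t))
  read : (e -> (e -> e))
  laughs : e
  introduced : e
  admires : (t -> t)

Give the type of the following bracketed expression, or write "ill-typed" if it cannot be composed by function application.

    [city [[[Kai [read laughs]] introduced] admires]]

(t -> (t -> (e -> e)))

[read laughs] — read of type (e -> (e -> e)) combines with laughs of type e: type (e -> e).
[Kai [read laughs]] — Kai of type ((e -> e) -> (e -> t)) combines with [read laughs] of type (e -> e): type (e -> t).
[[Kai [read laughs]] introduced] — [Kai [read laughs]] of type (e -> t) combines with introduced of type e: type t.
[[[Kai [read laughs]] introduced] admires] — admires of type (t -> t) combines with [[Kai [read laughs]] introduced] of type t: type t.
[city [[[Kai [read laughs]] introduced] admires]] — city of type (t -> (t -> (t -> (e -> e)))) combines with [[[Kai [read laughs]] introduced] admires] of type t: type (t -> (t -> (e -> e))).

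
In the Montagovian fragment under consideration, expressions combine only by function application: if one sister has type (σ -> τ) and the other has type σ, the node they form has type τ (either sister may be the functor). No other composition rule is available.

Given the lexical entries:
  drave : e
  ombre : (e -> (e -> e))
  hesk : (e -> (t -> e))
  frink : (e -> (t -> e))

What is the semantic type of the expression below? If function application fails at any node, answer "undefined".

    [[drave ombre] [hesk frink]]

[drave ombre] — ombre of type (e -> (e -> e)) combines with drave of type e: type (e -> e).
[hesk frink]: (e -> (t -> e)) with (e -> (t -> e)) — neither is a function whose domain matches the other; composition fails here.

undefined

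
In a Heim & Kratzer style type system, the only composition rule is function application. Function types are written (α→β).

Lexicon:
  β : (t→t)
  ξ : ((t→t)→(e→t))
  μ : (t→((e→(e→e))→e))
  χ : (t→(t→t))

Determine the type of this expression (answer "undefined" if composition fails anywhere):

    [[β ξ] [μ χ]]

undefined

[β ξ]: ((t→t)→(e→t)) applied to (t→t) yields (e→t).
At [μ χ]: neither (t→((e→(e→e))→e)) nor (t→(t→t)) can take the other as argument; the node is ill-typed.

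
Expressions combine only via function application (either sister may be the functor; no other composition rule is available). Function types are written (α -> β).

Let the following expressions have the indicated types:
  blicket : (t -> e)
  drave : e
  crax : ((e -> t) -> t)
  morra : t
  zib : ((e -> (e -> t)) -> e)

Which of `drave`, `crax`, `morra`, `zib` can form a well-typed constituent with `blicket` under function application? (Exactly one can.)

morra

drave : e — no; blicket wants t, and drave wants nothing (atomic).
crax : ((e -> t) -> t) — no; blicket wants t, and crax wants (e -> t).
morra — combines: blicket : (t -> e) takes morra : t as argument, giving e.
zib : ((e -> (e -> t)) -> e) — no; blicket wants t, and zib wants (e -> (e -> t)).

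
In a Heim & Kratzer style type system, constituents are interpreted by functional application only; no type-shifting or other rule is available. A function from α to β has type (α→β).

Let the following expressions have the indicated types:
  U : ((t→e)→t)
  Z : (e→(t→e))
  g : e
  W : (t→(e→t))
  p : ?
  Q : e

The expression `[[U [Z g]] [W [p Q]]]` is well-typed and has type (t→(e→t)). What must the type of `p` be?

[[U [Z g]] [W [p Q]]] is required to be (t→(e→t)). [U [Z g]] : t cannot yield (t→(e→t)) as functor, so [W [p Q]] : (t→(t→(e→t))).
[W [p Q]] is required to be (t→(t→(e→t))). W : (t→(e→t)) cannot yield (t→(t→(e→t))) as functor, so [p Q] : ((t→(e→t))→(t→(t→(e→t)))).
[p Q] is required to be ((t→(e→t))→(t→(t→(e→t)))). Q : e cannot yield ((t→(e→t))→(t→(t→(e→t)))) as functor, so p : (e→((t→(e→t))→(t→(t→(e→t))))).

(e→((t→(e→t))→(t→(t→(e→t)))))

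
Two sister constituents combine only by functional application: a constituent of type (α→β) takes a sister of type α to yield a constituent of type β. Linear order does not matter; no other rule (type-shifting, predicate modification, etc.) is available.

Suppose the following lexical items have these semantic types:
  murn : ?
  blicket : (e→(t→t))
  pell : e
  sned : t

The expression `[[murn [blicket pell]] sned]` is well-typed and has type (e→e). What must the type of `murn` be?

[[murn [blicket pell]] sned] is required to be (e→e). sned : t cannot yield (e→e) as functor, so [murn [blicket pell]] : (t→(e→e)).
[murn [blicket pell]] is required to be (t→(e→e)). [blicket pell] : (t→t) cannot yield (t→(e→e)) as functor, so murn : ((t→t)→(t→(e→e))).

((t→t)→(t→(e→e)))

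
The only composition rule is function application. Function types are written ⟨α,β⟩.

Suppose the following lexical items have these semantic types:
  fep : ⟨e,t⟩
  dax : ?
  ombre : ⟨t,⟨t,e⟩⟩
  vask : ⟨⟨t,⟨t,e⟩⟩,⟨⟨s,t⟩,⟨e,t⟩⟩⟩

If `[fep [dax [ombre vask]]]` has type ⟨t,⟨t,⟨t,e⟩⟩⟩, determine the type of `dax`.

⟨⟨⟨s,t⟩,⟨e,t⟩⟩,⟨⟨e,t⟩,⟨t,⟨t,⟨t,e⟩⟩⟩⟩⟩

For [fep [dax [ombre vask]]] to have type ⟨t,⟨t,⟨t,e⟩⟩⟩ with fep of type ⟨e,t⟩, [dax [ombre vask]] must be the function: [dax [ombre vask]] : ⟨⟨e,t⟩,⟨t,⟨t,⟨t,e⟩⟩⟩⟩.
For [dax [ombre vask]] to have type ⟨⟨e,t⟩,⟨t,⟨t,⟨t,e⟩⟩⟩⟩ with [ombre vask] of type ⟨⟨s,t⟩,⟨e,t⟩⟩, dax must be the function: dax : ⟨⟨⟨s,t⟩,⟨e,t⟩⟩,⟨⟨e,t⟩,⟨t,⟨t,⟨t,e⟩⟩⟩⟩⟩.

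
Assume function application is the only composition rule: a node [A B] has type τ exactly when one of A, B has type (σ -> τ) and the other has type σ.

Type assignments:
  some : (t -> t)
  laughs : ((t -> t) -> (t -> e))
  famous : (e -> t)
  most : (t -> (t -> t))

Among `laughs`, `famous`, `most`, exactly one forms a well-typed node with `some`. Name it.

laughs — combines: laughs : ((t -> t) -> (t -> e)) takes some : (t -> t) as argument, giving (t -> e).
famous : (e -> t) — no; some wants t, and famous wants e.
most : (t -> (t -> t)) — no; some wants t, and most wants t.

laughs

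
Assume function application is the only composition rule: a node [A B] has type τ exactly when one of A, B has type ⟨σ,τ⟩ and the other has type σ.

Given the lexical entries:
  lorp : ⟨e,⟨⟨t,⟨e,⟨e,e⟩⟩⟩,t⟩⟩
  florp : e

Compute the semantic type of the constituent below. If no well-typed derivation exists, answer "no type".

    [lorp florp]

⟨⟨t,⟨e,⟨e,e⟩⟩⟩,t⟩

[lorp florp] — lorp of type ⟨e,⟨⟨t,⟨e,⟨e,e⟩⟩⟩,t⟩⟩ combines with florp of type e: type ⟨⟨t,⟨e,⟨e,e⟩⟩⟩,t⟩.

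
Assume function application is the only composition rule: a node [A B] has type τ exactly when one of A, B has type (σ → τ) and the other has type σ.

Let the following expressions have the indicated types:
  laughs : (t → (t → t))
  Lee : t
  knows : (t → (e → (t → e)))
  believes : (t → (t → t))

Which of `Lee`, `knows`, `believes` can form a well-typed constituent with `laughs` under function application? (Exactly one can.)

Lee

Lee — combines: laughs : (t → (t → t)) takes Lee : t as argument, giving (t → t).
knows : (t → (e → (t → e))) — does not combine with laughs.
believes : (t → (t → t)) — does not combine with laughs.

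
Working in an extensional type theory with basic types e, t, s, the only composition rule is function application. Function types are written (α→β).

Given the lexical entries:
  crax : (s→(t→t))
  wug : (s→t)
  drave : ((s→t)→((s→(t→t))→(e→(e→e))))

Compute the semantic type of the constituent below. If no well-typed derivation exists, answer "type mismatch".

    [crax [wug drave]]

(e→(e→e))

[wug drave]: drave is ((s→t)→((s→(t→t))→(e→(e→e)))), wug is (s→t); result ((s→(t→t))→(e→(e→e))).
[crax [wug drave]]: [wug drave] is ((s→(t→t))→(e→(e→e))), crax is (s→(t→t)); result (e→(e→e)).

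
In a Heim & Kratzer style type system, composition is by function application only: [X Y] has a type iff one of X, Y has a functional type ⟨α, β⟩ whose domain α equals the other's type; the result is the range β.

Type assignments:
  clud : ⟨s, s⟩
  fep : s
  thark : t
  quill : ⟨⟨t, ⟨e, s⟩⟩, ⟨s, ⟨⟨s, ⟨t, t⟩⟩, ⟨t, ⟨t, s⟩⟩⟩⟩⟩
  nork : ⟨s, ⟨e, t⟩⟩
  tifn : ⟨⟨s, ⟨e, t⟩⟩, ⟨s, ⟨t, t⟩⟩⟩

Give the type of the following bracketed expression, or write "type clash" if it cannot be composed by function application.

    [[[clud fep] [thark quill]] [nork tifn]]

type clash

[clud fep]: ⟨s, s⟩ applied to s yields s.
[thark quill]: t and ⟨⟨t, ⟨e, s⟩⟩, ⟨s, ⟨⟨s, ⟨t, t⟩⟩, ⟨t, ⟨t, s⟩⟩⟩⟩⟩ cannot combine by function application — type clash.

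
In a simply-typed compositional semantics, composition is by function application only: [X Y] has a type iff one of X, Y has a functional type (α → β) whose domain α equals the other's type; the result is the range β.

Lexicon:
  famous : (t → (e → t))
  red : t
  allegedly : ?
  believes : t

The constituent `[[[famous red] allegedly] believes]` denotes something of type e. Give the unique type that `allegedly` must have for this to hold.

((e → t) → (t → e))

[[[famous red] allegedly] believes] is required to be e. believes : t cannot yield e as functor, so [[famous red] allegedly] : (t → e).
[[famous red] allegedly] is required to be (t → e). [famous red] : (e → t) cannot yield (t → e) as functor, so allegedly : ((e → t) → (t → e)).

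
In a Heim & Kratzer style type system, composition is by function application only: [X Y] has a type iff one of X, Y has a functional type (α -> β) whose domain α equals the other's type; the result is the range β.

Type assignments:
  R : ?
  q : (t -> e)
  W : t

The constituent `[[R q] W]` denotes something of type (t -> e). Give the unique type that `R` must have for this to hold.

For [[R q] W] to have type (t -> e) with W of type t, [R q] must be the function: [R q] : (t -> (t -> e)).
For [R q] to have type (t -> (t -> e)) with q of type (t -> e), R must be the function: R : ((t -> e) -> (t -> (t -> e))).

((t -> e) -> (t -> (t -> e)))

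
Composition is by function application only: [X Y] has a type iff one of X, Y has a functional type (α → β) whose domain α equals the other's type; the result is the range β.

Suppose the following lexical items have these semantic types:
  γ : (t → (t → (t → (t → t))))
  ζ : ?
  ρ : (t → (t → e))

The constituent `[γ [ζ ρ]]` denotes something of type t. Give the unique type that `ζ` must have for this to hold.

((t → (t → e)) → ((t → (t → (t → (t → t)))) → t))

[γ [ζ ρ]] is required to be t. γ : (t → (t → (t → (t → t)))) cannot yield t as functor, so [ζ ρ] : ((t → (t → (t → (t → t)))) → t).
[ζ ρ] is required to be ((t → (t → (t → (t → t)))) → t). ρ : (t → (t → e)) cannot yield ((t → (t → (t → (t → t)))) → t) as functor, so ζ : ((t → (t → e)) → ((t → (t → (t → (t → t)))) → t)).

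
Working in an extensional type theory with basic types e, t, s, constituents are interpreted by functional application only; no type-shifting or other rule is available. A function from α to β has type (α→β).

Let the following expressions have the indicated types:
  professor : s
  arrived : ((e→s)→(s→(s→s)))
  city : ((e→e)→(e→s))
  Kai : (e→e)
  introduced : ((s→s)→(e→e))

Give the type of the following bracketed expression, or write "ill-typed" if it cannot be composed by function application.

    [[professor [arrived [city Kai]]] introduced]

[city Kai]: city is ((e→e)→(e→s)), Kai is (e→e); result (e→s).
[arrived [city Kai]]: arrived is ((e→s)→(s→(s→s))), [city Kai] is (e→s); result (s→(s→s)).
[professor [arrived [city Kai]]]: [arrived [city Kai]] is (s→(s→s)), professor is s; result (s→s).
[[professor [arrived [city Kai]]] introduced]: introduced is ((s→s)→(e→e)), [professor [arrived [city Kai]]] is (s→s); result (e→e).

(e→e)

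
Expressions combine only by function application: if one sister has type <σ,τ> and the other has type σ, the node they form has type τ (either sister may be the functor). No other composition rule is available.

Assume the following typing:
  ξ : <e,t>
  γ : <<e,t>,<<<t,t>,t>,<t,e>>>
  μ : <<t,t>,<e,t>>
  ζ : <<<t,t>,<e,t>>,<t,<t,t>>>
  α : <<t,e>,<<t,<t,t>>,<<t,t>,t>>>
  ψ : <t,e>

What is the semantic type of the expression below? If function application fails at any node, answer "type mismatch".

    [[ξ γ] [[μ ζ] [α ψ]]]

<t,e>

At [ξ γ], γ : <<e,t>,<<<t,t>,t>,<t,e>>> takes ξ : <e,t>, giving <<<t,t>,t>,<t,e>>.
At [μ ζ], ζ : <<<t,t>,<e,t>>,<t,<t,t>>> takes μ : <<t,t>,<e,t>>, giving <t,<t,t>>.
At [α ψ], α : <<t,e>,<<t,<t,t>>,<<t,t>,t>>> takes ψ : <t,e>, giving <<t,<t,t>>,<<t,t>,t>>.
At [[μ ζ] [α ψ]], [α ψ] : <<t,<t,t>>,<<t,t>,t>> takes [μ ζ] : <t,<t,t>>, giving <<t,t>,t>.
At [[ξ γ] [[μ ζ] [α ψ]]], [ξ γ] : <<<t,t>,t>,<t,e>> takes [[μ ζ] [α ψ]] : <<t,t>,t>, giving <t,e>.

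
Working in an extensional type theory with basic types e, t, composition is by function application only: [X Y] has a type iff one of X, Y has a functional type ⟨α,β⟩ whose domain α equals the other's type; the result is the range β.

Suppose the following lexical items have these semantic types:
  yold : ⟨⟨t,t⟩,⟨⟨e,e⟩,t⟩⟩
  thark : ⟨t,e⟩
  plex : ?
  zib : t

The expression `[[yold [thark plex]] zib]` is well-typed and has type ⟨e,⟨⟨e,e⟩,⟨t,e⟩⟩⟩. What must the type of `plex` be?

For [[yold [thark plex]] zib] to have type ⟨e,⟨⟨e,e⟩,⟨t,e⟩⟩⟩ with zib of type t, [yold [thark plex]] must be the function: [yold [thark plex]] : ⟨t,⟨e,⟨⟨e,e⟩,⟨t,e⟩⟩⟩⟩.
For [yold [thark plex]] to have type ⟨t,⟨e,⟨⟨e,e⟩,⟨t,e⟩⟩⟩⟩ with yold of type ⟨⟨t,t⟩,⟨⟨e,e⟩,t⟩⟩, [thark plex] must be the function: [thark plex] : ⟨⟨⟨t,t⟩,⟨⟨e,e⟩,t⟩⟩,⟨t,⟨e,⟨⟨e,e⟩,⟨t,e⟩⟩⟩⟩⟩.
For [thark plex] to have type ⟨⟨⟨t,t⟩,⟨⟨e,e⟩,t⟩⟩,⟨t,⟨e,⟨⟨e,e⟩,⟨t,e⟩⟩⟩⟩⟩ with thark of type ⟨t,e⟩, plex must be the function: plex : ⟨⟨t,e⟩,⟨⟨⟨t,t⟩,⟨⟨e,e⟩,t⟩⟩,⟨t,⟨e,⟨⟨e,e⟩,⟨t,e⟩⟩⟩⟩⟩⟩.

⟨⟨t,e⟩,⟨⟨⟨t,t⟩,⟨⟨e,e⟩,t⟩⟩,⟨t,⟨e,⟨⟨e,e⟩,⟨t,e⟩⟩⟩⟩⟩⟩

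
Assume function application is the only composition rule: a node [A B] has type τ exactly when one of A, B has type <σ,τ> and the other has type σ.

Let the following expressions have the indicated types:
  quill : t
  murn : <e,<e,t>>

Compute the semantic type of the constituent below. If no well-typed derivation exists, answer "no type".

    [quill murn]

At [quill murn]: neither t nor <e,<e,t>> can take the other as argument; the node is ill-typed.

no type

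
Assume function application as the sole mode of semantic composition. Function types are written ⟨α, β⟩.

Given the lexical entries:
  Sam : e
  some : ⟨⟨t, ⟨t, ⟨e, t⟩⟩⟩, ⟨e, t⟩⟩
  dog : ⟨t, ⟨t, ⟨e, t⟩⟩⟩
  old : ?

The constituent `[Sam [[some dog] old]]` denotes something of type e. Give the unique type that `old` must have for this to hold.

At [Sam [[some dog] old]] (required: e): Sam is e, which is not a function with range e; hence [[some dog] old] is the functor — type ⟨e, e⟩.
At [[some dog] old] (required: ⟨e, e⟩): [some dog] is ⟨e, t⟩, which is not a function with range ⟨e, e⟩; hence old is the functor — type ⟨⟨e, t⟩, ⟨e, e⟩⟩.

⟨⟨e, t⟩, ⟨e, e⟩⟩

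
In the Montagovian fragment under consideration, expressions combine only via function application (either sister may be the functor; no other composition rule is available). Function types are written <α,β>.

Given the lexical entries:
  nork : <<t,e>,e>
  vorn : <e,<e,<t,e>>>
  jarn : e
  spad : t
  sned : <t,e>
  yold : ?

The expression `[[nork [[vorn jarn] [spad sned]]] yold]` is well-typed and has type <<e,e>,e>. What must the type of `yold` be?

<e,<<e,e>,e>>

At [[nork [[vorn jarn] [spad sned]]] yold] (required: <<e,e>,e>): [nork [[vorn jarn] [spad sned]]] is e, which is not a function with range <<e,e>,e>; hence yold is the functor — type <e,<<e,e>,e>>.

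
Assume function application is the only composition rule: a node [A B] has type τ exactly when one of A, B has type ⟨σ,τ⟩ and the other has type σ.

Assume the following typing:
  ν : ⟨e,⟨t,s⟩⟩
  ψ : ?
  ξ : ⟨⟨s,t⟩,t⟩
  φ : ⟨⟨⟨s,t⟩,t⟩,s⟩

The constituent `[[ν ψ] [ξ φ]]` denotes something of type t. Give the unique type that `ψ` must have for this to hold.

[[ν ψ] [ξ φ]] is required to be t. [ξ φ] : s cannot yield t as functor, so [ν ψ] : ⟨s,t⟩.
[ν ψ] is required to be ⟨s,t⟩. ν : ⟨e,⟨t,s⟩⟩ cannot yield ⟨s,t⟩ as functor, so ψ : ⟨⟨e,⟨t,s⟩⟩,⟨s,t⟩⟩.

⟨⟨e,⟨t,s⟩⟩,⟨s,t⟩⟩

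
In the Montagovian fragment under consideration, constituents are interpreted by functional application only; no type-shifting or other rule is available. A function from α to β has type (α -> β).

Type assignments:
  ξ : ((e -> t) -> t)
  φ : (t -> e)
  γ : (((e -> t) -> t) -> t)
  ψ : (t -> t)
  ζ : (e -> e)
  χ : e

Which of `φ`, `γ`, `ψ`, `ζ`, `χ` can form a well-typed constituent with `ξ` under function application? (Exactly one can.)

γ

φ : (t -> e) — does not combine with ξ.
γ — combines: γ : (((e -> t) -> t) -> t) takes ξ : ((e -> t) -> t) as argument, giving t.
ψ : (t -> t) — does not combine with ξ.
ζ : (e -> e) — does not combine with ξ.
χ : e — does not combine with ξ.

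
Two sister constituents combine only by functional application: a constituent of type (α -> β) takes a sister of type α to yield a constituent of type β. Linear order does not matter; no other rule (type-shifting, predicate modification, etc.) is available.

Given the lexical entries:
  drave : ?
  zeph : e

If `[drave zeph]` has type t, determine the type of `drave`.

(e -> t)

[drave zeph] is required to be t. zeph : e cannot yield t as functor, so drave : (e -> t).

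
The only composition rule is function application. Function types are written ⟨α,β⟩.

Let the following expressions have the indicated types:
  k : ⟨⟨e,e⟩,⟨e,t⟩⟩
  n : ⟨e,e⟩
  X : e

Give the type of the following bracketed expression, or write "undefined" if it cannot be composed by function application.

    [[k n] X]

At [k n], k : ⟨⟨e,e⟩,⟨e,t⟩⟩ takes n : ⟨e,e⟩, giving ⟨e,t⟩.
At [[k n] X], [k n] : ⟨e,t⟩ takes X : e, giving t.

t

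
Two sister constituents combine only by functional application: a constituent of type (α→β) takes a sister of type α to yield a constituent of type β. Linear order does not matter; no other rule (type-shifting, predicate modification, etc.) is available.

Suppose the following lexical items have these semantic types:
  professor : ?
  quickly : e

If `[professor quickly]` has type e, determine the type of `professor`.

[professor quickly] must have type e. The sister quickly has type e; that is not a function onto e, so professor must be the functor, of type (e→e).

(e→e)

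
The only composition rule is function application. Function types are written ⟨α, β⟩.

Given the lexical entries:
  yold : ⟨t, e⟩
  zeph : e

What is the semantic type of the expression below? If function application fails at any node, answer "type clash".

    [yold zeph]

[yold zeph]: ⟨t, e⟩ with e — neither is a function whose domain matches the other; composition fails here.

type clash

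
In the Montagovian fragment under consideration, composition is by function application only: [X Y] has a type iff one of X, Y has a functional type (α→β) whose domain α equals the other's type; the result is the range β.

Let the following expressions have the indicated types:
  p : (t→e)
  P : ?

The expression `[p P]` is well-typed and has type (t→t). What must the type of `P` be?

For [p P] to have type (t→t) with p of type (t→e), P must be the function: P : ((t→e)→(t→t)).

((t→e)→(t→t))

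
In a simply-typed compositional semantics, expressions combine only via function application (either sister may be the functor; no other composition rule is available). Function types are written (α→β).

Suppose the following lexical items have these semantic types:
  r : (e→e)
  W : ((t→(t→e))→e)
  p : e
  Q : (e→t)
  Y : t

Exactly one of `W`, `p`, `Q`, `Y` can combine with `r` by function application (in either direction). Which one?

p

W : ((t→(t→e))→e) — does not combine with r.
p — combines: r : (e→e) takes p : e as argument, giving e.
Q : (e→t) — does not combine with r.
Y : t — does not combine with r.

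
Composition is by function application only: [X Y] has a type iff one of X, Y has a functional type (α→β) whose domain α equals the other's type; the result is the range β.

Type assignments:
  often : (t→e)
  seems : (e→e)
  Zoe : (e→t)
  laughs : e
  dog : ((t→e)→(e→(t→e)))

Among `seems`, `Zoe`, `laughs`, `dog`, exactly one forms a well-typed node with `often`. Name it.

seems : (e→e) — no; often wants t, and seems wants e.
Zoe : (e→t) — no; often wants t, and Zoe wants e.
laughs : e — no; often wants t, and laughs wants nothing (atomic).
dog — combines: dog : ((t→e)→(e→(t→e))) takes often : (t→e) as argument, giving (e→(t→e)).

dog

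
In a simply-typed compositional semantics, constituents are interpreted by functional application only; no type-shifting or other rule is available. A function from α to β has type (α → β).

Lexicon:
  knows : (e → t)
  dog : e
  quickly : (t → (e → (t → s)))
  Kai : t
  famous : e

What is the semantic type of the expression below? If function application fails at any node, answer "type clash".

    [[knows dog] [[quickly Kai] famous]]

[knows dog]: knows is (e → t), dog is e; result t.
[quickly Kai]: quickly is (t → (e → (t → s))), Kai is t; result (e → (t → s)).
[[quickly Kai] famous]: [quickly Kai] is (e → (t → s)), famous is e; result (t → s).
[[knows dog] [[quickly Kai] famous]]: [[quickly Kai] famous] is (t → s), [knows dog] is t; result s.

s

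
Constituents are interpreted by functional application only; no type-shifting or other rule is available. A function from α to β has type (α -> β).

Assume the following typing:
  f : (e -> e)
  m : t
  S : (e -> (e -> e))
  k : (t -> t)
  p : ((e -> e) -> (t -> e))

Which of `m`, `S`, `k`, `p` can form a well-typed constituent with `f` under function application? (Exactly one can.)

m : t — neither side's domain matches the other.
S : (e -> (e -> e)) — neither side's domain matches the other.
k : (t -> t) — neither side's domain matches the other.
p — combines: p : ((e -> e) -> (t -> e)) takes f : (e -> e) as argument, giving (t -> e).

p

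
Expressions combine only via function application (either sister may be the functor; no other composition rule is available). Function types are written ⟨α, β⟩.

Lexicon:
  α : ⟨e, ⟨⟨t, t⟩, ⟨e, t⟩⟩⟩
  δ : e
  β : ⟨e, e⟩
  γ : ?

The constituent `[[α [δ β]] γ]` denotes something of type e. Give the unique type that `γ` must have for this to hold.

[[α [δ β]] γ] is required to be e. [α [δ β]] : ⟨⟨t, t⟩, ⟨e, t⟩⟩ cannot yield e as functor, so γ : ⟨⟨⟨t, t⟩, ⟨e, t⟩⟩, e⟩.

⟨⟨⟨t, t⟩, ⟨e, t⟩⟩, e⟩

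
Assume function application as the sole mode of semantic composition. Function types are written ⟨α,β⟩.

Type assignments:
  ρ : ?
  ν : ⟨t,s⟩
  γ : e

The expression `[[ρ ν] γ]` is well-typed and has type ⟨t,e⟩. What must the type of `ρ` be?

[[ρ ν] γ] must have type ⟨t,e⟩. The sister γ has type e; that is not a function onto ⟨t,e⟩, so [ρ ν] must be the functor, of type ⟨e,⟨t,e⟩⟩.
[ρ ν] must have type ⟨e,⟨t,e⟩⟩. The sister ν has type ⟨t,s⟩; that is not a function onto ⟨e,⟨t,e⟩⟩, so ρ must be the functor, of type ⟨⟨t,s⟩,⟨e,⟨t,e⟩⟩⟩.

⟨⟨t,s⟩,⟨e,⟨t,e⟩⟩⟩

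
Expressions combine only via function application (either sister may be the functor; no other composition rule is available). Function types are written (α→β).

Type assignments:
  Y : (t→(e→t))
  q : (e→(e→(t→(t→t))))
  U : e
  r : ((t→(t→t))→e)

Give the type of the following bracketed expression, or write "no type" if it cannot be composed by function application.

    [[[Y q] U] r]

At [Y q]: neither (t→(e→t)) nor (e→(e→(t→(t→t)))) can take the other as argument; the node is ill-typed.

no type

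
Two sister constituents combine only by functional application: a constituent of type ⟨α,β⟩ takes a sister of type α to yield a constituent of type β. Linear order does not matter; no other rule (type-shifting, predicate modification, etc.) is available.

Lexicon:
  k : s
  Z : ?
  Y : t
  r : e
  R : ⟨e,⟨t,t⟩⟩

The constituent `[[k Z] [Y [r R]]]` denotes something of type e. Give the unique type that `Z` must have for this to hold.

For [[k Z] [Y [r R]]] to have type e with [Y [r R]] of type t, [k Z] must be the function: [k Z] : ⟨t,e⟩.
For [k Z] to have type ⟨t,e⟩ with k of type s, Z must be the function: Z : ⟨s,⟨t,e⟩⟩.

⟨s,⟨t,e⟩⟩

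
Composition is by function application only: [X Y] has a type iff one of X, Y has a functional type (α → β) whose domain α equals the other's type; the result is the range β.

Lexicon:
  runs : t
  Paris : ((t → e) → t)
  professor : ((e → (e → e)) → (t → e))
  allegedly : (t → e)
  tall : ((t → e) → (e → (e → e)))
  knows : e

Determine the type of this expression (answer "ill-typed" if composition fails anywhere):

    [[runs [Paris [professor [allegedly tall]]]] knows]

[allegedly tall]: functor tall : ((t → e) → (e → (e → e))), argument allegedly : (t → e); result (e → (e → e)).
[professor [allegedly tall]]: functor professor : ((e → (e → e)) → (t → e)), argument [allegedly tall] : (e → (e → e)); result (t → e).
[Paris [professor [allegedly tall]]]: functor Paris : ((t → e) → t), argument [professor [allegedly tall]] : (t → e); result t.
[runs [Paris [professor [allegedly tall]]]]: t with t — neither is a function whose domain matches the other; composition fails here.

ill-typed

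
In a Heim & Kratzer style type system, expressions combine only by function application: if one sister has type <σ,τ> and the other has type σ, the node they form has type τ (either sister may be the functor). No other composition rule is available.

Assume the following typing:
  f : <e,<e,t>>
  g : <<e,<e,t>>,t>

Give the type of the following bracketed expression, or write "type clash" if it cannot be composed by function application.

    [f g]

[f g] — g of type <<e,<e,t>>,t> combines with f of type <e,<e,t>>: type t.

t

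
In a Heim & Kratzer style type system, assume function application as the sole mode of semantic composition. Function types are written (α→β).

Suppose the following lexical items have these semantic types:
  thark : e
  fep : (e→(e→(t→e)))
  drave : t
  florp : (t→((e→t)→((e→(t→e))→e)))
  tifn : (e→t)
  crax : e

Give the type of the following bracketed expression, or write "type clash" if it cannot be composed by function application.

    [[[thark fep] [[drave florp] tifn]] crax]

type clash

[thark fep]: functor fep : (e→(e→(t→e))), argument thark : e; result (e→(t→e)).
[drave florp]: functor florp : (t→((e→t)→((e→(t→e))→e))), argument drave : t; result ((e→t)→((e→(t→e))→e)).
[[drave florp] tifn]: functor [drave florp] : ((e→t)→((e→(t→e))→e)), argument tifn : (e→t); result ((e→(t→e))→e).
[[thark fep] [[drave florp] tifn]]: functor [[drave florp] tifn] : ((e→(t→e))→e), argument [thark fep] : (e→(t→e)); result e.
[[[thark fep] [[drave florp] tifn]] crax]: e with e — neither is a function whose domain matches the other; composition fails here.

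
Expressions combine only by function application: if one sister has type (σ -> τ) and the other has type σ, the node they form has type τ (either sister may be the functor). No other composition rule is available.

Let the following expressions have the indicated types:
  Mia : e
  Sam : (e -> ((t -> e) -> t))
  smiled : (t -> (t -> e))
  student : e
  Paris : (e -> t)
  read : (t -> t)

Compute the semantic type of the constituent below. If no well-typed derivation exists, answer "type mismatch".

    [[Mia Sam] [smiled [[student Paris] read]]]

[Mia Sam]: Sam is (e -> ((t -> e) -> t)), Mia is e; result ((t -> e) -> t).
[student Paris]: Paris is (e -> t), student is e; result t.
[[student Paris] read]: read is (t -> t), [student Paris] is t; result t.
[smiled [[student Paris] read]]: smiled is (t -> (t -> e)), [[student Paris] read] is t; result (t -> e).
[[Mia Sam] [smiled [[student Paris] read]]]: [Mia Sam] is ((t -> e) -> t), [smiled [[student Paris] read]] is (t -> e); result t.

t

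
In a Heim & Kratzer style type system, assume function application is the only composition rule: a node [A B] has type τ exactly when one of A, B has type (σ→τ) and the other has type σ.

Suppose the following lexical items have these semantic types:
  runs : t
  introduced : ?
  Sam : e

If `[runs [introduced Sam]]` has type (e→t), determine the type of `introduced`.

[runs [introduced Sam]] is required to be (e→t). runs : t cannot yield (e→t) as functor, so [introduced Sam] : (t→(e→t)).
[introduced Sam] is required to be (t→(e→t)). Sam : e cannot yield (t→(e→t)) as functor, so introduced : (e→(t→(e→t))).

(e→(t→(e→t)))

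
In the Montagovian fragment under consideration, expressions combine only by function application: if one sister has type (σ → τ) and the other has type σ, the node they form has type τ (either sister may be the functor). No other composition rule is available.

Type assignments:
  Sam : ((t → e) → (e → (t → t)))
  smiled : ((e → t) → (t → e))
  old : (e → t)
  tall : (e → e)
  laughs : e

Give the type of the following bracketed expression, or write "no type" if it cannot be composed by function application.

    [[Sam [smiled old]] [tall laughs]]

(t → t)

At [smiled old], smiled : ((e → t) → (t → e)) takes old : (e → t), giving (t → e).
At [Sam [smiled old]], Sam : ((t → e) → (e → (t → t))) takes [smiled old] : (t → e), giving (e → (t → t)).
At [tall laughs], tall : (e → e) takes laughs : e, giving e.
At [[Sam [smiled old]] [tall laughs]], [Sam [smiled old]] : (e → (t → t)) takes [tall laughs] : e, giving (t → t).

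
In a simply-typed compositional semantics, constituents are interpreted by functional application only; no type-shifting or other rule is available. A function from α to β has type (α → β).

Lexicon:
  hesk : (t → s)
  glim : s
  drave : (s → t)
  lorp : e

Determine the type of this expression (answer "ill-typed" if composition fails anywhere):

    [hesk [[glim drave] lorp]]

ill-typed

At [glim drave], drave : (s → t) takes glim : s, giving t.
[[glim drave] lorp]: t with e — neither is a function whose domain matches the other; composition fails here.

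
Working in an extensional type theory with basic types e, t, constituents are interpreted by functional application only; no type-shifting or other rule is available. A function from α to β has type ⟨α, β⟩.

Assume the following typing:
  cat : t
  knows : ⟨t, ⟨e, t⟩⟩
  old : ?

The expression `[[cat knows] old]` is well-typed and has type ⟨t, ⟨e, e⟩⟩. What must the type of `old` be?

[[cat knows] old] must have type ⟨t, ⟨e, e⟩⟩. The sister [cat knows] has type ⟨e, t⟩; that is not a function onto ⟨t, ⟨e, e⟩⟩, so old must be the functor, of type ⟨⟨e, t⟩, ⟨t, ⟨e, e⟩⟩⟩.

⟨⟨e, t⟩, ⟨t, ⟨e, e⟩⟩⟩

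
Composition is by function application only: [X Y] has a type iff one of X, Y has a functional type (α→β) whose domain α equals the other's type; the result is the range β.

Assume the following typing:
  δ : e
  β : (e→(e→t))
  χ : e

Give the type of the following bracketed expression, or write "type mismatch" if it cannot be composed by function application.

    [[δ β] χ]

t

[δ β]: functor β : (e→(e→t)), argument δ : e; result (e→t).
[[δ β] χ]: functor [δ β] : (e→t), argument χ : e; result t.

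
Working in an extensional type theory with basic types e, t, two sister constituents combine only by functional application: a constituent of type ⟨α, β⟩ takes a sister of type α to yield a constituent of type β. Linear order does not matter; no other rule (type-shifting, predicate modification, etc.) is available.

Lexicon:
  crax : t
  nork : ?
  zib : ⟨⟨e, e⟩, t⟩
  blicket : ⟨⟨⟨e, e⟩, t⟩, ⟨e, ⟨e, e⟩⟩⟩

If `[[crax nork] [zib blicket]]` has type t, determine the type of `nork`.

⟨t, ⟨⟨e, ⟨e, e⟩⟩, t⟩⟩

At [[crax nork] [zib blicket]] (required: t): [zib blicket] is ⟨e, ⟨e, e⟩⟩, which is not a function with range t; hence [crax nork] is the functor — type ⟨⟨e, ⟨e, e⟩⟩, t⟩.
At [crax nork] (required: ⟨⟨e, ⟨e, e⟩⟩, t⟩): crax is t, which is not a function with range ⟨⟨e, ⟨e, e⟩⟩, t⟩; hence nork is the functor — type ⟨t, ⟨⟨e, ⟨e, e⟩⟩, t⟩⟩.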